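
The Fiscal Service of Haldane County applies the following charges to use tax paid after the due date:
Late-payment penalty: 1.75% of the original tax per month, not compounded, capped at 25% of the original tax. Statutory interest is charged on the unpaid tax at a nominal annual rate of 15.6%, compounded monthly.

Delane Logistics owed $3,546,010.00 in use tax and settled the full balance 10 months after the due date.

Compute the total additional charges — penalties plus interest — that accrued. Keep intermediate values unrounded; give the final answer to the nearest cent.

Penalty: 10 × 1.75% × $3,546,010.00 = $620,551.75 (below the 25% cap of $886,502.50)
Interest (15.6%/yr ÷ 12 = 1.3%/month): $3,546,010.00 × ((1 + 0.013)^10 − 1) = $488,905.1798…
Penalties + interest = $620,551.7500 + $488,905.1798… = $1,109,456.93

$1,109,456.93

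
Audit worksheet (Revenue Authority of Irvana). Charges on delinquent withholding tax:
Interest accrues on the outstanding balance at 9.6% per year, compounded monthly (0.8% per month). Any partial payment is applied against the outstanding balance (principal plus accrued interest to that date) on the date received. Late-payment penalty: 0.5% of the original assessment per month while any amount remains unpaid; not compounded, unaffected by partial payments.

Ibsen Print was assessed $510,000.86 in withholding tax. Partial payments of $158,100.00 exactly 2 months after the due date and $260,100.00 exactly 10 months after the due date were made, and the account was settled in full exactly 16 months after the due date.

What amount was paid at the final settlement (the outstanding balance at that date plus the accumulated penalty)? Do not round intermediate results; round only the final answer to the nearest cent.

$170,552.68

Balance at month 2: $510,000.8600 × (1 + 0.008)^2 = $518,193.5138…
After $158,100.00 payment: $518,193.5138… − $158,100.00 = $360,093.5138…
Balance at month 10: $360,093.5138… × (1 + 0.008)^8 = $383,795.2148…
After $260,100.00 payment: $383,795.2148… − $260,100.00 = $123,695.2148…
Balance at month 16: $123,695.2148… × (1 + 0.008)^6 = $129,752.6068…
Penalty: 16 × 0.5% × $510,000.86 = $40,800.07…
Final settlement = outstanding balance + penalty = $129,752.6068… + $40,800.07… = $170,552.68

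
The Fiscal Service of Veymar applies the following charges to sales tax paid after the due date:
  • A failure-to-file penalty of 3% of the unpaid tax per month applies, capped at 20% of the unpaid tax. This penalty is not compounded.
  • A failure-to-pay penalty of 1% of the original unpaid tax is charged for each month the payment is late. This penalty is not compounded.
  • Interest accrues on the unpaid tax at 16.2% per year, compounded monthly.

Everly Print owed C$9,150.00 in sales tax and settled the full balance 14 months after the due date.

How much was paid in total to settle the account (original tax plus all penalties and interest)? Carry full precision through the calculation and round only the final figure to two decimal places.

Failure-to-file: 14 × 3% × C$9,150.00 = C$3,843.00, capped at 20% × C$9,150.00 = C$1,830.00
Failure-to-pay penalty = 1% × C$9,150.00 × 14 mo = C$1,281.00
Interest (16.2%/yr ÷ 12 = 1.35%/month): C$9,150.00 × ((1 + 0.0135)^14 − 1) = C$1,889.6076…
Total = C$9,150.00 + C$3,111.0000 + C$1,889.6076… = C$14,150.61

C$14,150.61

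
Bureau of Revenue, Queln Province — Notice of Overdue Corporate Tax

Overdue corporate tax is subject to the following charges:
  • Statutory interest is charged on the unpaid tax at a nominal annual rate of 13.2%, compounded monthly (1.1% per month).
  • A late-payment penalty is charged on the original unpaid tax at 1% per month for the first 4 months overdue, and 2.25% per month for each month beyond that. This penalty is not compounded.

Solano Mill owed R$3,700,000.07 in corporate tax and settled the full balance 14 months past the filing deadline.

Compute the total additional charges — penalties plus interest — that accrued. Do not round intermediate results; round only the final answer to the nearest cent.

R$1,592,888.76

Penalty, months 1–4: 4 × 1% × R$3,700,000.07 = R$148,000.00…
Penalty, months 5–14: 10 × 2.25% × R$3,700,000.07 = R$832,500.02…
Interest: R$3,700,000.07 × ((1 + 0.011)^14 − 1) = R$3,700,000.07 × 0.1655105… = R$612,388.7412…
Penalties + interest = R$980,500.0186… + R$612,388.7412… = R$1,592,888.76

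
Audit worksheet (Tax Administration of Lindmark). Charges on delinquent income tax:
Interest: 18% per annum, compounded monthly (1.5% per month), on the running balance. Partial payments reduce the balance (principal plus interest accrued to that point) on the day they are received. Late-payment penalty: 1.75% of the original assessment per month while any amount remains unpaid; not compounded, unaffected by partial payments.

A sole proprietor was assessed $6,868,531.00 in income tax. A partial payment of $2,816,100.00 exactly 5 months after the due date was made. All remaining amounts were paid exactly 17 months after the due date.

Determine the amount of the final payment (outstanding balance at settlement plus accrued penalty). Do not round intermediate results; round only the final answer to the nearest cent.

Balance at month 5: $6,868,531.0000 × (1 + 0.015)^5 = $7,399,358.5765…
After $2,816,100.00 payment: $7,399,358.5765… − $2,816,100.00 = $4,583,258.5765…
Balance at month 17: $4,583,258.5765… × (1 + 0.015)^12 = $5,479,827.2386…
Penalty: 17 × 1.75% × $6,868,531.00 = $2,043,387.97…
Final settlement = outstanding balance + penalty = $5,479,827.2386… + $2,043,387.97… = $7,523,215.21

$7,523,215.21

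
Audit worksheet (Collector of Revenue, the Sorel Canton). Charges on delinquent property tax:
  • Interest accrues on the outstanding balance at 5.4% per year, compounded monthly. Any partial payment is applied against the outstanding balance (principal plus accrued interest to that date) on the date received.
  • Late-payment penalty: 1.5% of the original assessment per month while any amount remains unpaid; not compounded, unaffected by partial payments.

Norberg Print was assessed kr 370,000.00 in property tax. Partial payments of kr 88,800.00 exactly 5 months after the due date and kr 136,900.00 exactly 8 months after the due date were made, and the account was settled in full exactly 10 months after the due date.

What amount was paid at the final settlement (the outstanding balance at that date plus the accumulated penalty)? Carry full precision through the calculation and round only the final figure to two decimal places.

Monthly rate = 5.4% ÷ 12 = 0.45%
Balance at month 5: kr 370,000.0000 × (1 + 0.0045)^5 = kr 378,400.2629…
After kr 88,800.00 payment: kr 378,400.2629… − kr 88,800.00 = kr 289,600.2629…
Balance at month 8: kr 289,600.2629… × (1 + 0.0045)^3 = kr 293,527.4861…
After kr 136,900.00 payment: kr 293,527.4861… − kr 136,900.00 = kr 156,627.4861…
Balance at month 10: kr 156,627.4861… × (1 + 0.0045)^2 = kr 158,040.3052…
Penalty: 10 × 1.5% × kr 370,000.00 = kr 55,500.00
Final settlement = outstanding balance + penalty = kr 158,040.3052… + kr 55,500.00 = kr 213,540.31

kr 213,540.31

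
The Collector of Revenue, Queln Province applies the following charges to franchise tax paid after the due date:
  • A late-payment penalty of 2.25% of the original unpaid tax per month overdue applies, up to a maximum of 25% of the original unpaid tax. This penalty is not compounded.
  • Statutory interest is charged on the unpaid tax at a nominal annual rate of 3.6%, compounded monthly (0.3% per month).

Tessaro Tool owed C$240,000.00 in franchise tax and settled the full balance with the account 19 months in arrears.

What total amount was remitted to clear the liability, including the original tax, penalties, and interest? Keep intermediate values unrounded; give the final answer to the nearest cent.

Penalty (uncapped): 19 × 2.25% × C$240,000.00 = C$102,600.00; cap = 25% × C$240,000.00 = C$60,000.00 → penalty = C$60,000.00
Interest: C$240,000.00 × ((1 + 0.003)^19 − 1) = C$240,000.00 × 0.0585655… = C$14,055.7152…
Total = C$240,000.00 + C$60,000.0000 + C$14,055.7152… = C$314,055.72

C$314,055.72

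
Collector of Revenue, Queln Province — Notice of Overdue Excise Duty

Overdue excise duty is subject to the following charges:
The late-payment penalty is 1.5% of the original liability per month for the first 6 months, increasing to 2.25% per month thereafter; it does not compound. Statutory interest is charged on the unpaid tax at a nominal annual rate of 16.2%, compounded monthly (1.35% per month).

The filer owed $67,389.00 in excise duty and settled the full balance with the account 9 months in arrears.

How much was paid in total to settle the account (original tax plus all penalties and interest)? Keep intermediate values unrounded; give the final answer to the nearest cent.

Penalty, months 1–6: 6 × 1.5% × $67,389.00 = $6,065.01
Penalty, months 7–9: 3 × 2.25% × $67,389.00 = $4,548.76…
Interest: $67,389.00 × ((1 + 0.0135)^9 − 1) = $67,389.00 × 0.1282719… = $8,644.1160…
Total = $67,389.00 + $10,613.7675 + $8,644.1160… = $86,646.88

$86,646.88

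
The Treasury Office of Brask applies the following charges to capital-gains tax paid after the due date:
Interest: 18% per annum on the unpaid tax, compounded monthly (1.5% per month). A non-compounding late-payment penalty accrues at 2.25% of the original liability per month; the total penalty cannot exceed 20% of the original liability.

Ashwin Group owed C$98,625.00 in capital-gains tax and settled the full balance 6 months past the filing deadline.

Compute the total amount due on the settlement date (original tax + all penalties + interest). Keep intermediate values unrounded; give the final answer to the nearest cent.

C$121,155.22

Penalty: 6 × 2.25% × C$98,625.00 = C$13,314.38… (below the 20% cap of C$19,725.00)
Interest: C$98,625.00 × ((1 + 0.015)^6 − 1) = C$98,625.00 × 0.0934433… = C$9,215.8419…
Total = C$98,625.00 + C$13,314.3750 + C$9,215.8419… = C$121,155.22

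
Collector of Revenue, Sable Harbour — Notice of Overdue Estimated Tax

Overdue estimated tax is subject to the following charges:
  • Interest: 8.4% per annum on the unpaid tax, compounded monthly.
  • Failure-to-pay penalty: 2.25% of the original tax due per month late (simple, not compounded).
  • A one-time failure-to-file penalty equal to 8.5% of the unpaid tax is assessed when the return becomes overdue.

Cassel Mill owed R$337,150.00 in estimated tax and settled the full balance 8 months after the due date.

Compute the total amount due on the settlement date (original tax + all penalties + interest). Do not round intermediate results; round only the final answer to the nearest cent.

Failure-to-file penalty: 8.5% × R$337,150.00 = R$28,657.75
Failure-to-pay penalty = 2.25% × R$337,150.00 × 8 mo = R$60,687.00
Interest (8.4%/yr ÷ 12 = 0.7%/month): R$337,150.00 × ((1 + 0.007)^8 − 1) = R$19,349.5028…
Total = R$337,150.00 + R$89,344.7500 + R$19,349.5028… = R$445,844.25

R$445,844.25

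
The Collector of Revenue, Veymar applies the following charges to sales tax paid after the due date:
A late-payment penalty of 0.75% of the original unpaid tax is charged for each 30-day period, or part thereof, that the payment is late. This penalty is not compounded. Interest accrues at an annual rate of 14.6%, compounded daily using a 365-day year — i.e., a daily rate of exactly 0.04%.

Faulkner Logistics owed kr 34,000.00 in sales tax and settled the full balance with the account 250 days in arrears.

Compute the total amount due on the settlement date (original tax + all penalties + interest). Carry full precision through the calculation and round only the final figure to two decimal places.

Penalty periods: ⌈250/30⌉ = 9; penalty = 9 × 0.75% × kr 34,000.00 = kr 2,295.00
Interest: kr 34,000.00 × ((1 + 0.0004)^250 − 1) = kr 34,000.00 × 0.10514882… = kr 3,575.0599…
Total = kr 34,000.00 + kr 2,295.0000 + kr 3,575.0599… = kr 39,870.06

kr 39,870.06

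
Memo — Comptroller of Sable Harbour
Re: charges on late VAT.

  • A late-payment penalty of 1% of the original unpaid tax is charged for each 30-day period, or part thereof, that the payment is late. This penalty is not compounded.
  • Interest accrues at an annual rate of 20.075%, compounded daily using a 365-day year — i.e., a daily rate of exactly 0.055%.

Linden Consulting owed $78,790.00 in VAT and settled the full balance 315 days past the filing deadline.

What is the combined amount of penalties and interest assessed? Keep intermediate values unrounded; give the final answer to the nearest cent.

Penalty periods: ⌈315/30⌉ = 11; penalty = 11 × 1% × $78,790.00 = $8,666.90
Interest: $78,790.00 × ((1 + 0.00055)^315 − 1) = $78,790.00 × 0.18910672… = $14,899.7188…
Penalties + interest = $8,666.9000 + $14,899.7188… = $23,566.62

$23,566.62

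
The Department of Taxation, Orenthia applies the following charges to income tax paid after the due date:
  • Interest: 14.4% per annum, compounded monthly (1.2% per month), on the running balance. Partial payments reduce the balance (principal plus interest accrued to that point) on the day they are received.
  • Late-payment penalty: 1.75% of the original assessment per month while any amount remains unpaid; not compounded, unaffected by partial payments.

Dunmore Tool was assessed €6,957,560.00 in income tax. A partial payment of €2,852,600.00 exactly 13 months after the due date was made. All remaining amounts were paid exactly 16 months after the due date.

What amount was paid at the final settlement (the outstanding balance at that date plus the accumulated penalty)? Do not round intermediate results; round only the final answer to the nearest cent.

€7,412,227.10

Balance at month 13: €6,957,560.0000 × (1 + 0.012)^13 = €8,124,630.5744…
After €2,852,600.00 payment: €8,124,630.5744… − €2,852,600.00 = €5,272,030.5744…
Balance at month 16: €5,272,030.5744… × (1 + 0.012)^3 = €5,464,110.3024…
Penalty: 16 × 1.75% × €6,957,560.00 = €1,948,116.80
Final settlement = outstanding balance + penalty = €5,464,110.3024… + €1,948,116.80 = €7,412,227.10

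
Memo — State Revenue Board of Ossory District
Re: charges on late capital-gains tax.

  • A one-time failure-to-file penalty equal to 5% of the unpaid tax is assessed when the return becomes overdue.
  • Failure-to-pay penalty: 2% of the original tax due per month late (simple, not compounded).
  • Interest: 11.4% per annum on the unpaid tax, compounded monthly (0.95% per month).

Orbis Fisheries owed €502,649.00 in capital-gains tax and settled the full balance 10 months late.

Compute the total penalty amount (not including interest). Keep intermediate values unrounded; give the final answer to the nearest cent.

Failure-to-file penalty: 5% × €502,649.00 = €25,132.45
Failure-to-pay penalty: 10 × 2% × €502,649.00 = €100,529.80
Total penalty = €25,132.45 + €100,529.80 = €125,662.25

€125,662.25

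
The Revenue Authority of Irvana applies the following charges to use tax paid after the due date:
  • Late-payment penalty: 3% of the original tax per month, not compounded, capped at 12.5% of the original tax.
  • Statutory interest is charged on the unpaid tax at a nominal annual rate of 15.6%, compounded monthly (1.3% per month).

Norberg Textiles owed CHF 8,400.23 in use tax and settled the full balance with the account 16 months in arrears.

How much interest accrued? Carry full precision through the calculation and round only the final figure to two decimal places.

Interest: CHF 8,400.23 × ((1 + 0.013)^16 − 1) = CHF 8,400.23 × 0.2295640… = CHF 1,928.3901…

CHF 1,928.39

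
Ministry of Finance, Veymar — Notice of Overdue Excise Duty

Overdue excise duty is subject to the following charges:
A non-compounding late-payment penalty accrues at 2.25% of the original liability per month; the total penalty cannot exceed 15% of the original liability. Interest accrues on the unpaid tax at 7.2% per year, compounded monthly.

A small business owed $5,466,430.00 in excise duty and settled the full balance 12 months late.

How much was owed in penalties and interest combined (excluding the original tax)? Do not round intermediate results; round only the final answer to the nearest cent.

$1,226,799.00

Penalty (uncapped): 12 × 2.25% × $5,466,430.00 = $1,475,936.10; cap = 15% × $5,466,430.00 = $819,964.50 → penalty = $819,964.50
Interest (7.2%/yr ÷ 12 = 0.6%/month): $5,466,430.00 × ((1 + 0.006)^12 − 1) = $406,834.5032…
Penalties + interest = $819,964.5000 + $406,834.5032… = $1,226,799.00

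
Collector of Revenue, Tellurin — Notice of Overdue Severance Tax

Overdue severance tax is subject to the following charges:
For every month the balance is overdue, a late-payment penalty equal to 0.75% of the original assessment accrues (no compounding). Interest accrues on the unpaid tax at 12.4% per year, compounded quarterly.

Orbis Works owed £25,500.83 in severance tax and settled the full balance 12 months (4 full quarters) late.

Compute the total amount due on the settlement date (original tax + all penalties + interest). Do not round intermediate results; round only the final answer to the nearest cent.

£31,108.11

Late-payment penalty: 12 × 0.75% × £25,500.83 = £2,295.07…
Interest (12.4%/yr ÷ 4 = 3.1%/quarter): £25,500.83 × ((1 + 0.031)^4 − 1) = £3,312.2030…
Total = £25,500.83 + £2,295.0747 + £3,312.2030… = £31,108.11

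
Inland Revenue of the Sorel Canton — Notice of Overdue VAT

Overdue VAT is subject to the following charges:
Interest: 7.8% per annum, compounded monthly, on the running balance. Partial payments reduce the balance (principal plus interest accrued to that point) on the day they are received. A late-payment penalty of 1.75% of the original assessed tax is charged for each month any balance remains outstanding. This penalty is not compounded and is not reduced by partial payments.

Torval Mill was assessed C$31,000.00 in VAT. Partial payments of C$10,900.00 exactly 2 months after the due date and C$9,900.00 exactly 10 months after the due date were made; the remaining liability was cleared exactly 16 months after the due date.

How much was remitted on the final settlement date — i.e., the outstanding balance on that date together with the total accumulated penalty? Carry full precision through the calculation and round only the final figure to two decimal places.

C$20,838.69

Monthly rate = 7.8% ÷ 12 = 0.65%
Balance at month 2: C$31,000.0000 × (1 + 0.0065)^2 = C$31,404.3098…
After C$10,900.00 payment: C$31,404.3098… − C$10,900.00 = C$20,504.3098…
Balance at month 10: C$20,504.3098… × (1 + 0.0065)^8 = C$21,595.1084…
After C$9,900.00 payment: C$21,595.1084… − C$9,900.00 = C$11,695.1084…
Balance at month 16: C$11,695.1084… × (1 + 0.0065)^6 = C$12,158.6939…
Penalty: 16 × 1.75% × C$31,000.00 = C$8,680.00
Final settlement = outstanding balance + penalty = C$12,158.6939… + C$8,680.00 = C$20,838.69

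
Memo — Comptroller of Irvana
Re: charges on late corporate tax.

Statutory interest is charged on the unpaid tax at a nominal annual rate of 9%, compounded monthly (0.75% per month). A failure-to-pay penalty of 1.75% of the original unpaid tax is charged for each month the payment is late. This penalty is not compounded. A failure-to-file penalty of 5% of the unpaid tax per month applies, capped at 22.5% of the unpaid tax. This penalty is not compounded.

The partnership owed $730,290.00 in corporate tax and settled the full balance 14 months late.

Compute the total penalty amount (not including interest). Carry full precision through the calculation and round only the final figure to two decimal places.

Failure-to-file: 14 × 5% × $730,290.00 = $511,203.00, capped at 22.5% × $730,290.00 = $164,315.25
Failure-to-pay penalty = 1.75% × $730,290.00 × 14 mo = $178,921.05
Total penalty = $164,315.25 + $178,921.05 = $343,236.30

$343,236.30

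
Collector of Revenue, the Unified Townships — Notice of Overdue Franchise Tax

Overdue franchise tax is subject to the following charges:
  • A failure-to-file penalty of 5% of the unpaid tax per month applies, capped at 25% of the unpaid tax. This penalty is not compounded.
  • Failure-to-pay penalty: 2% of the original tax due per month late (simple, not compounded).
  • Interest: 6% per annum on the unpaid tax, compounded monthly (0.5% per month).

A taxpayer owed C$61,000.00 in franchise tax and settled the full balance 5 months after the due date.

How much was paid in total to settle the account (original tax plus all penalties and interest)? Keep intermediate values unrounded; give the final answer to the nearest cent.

Failure-to-file: 5 × 5% × C$61,000.00 = C$15,250.00, capped at 25% × C$61,000.00 = C$15,250.00
Failure-to-pay penalty: 5 × 2% × C$61,000.00 = C$6,100.00
Interest: C$61,000.00 × ((1 + 0.005)^5 − 1) = C$61,000.00 × 0.0252513… = C$1,540.3264…
Total = C$61,000.00 + C$21,350.0000 + C$1,540.3264… = C$83,890.33

C$83,890.33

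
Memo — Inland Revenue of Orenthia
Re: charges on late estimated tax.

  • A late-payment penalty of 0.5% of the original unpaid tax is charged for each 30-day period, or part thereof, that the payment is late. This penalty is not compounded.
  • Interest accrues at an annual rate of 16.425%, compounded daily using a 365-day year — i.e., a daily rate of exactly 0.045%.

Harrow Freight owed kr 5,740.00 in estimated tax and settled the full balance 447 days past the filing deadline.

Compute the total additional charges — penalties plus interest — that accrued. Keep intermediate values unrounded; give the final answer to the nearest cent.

kr 1,709.10

Penalty periods: ⌈447/30⌉ = 15; penalty = 15 × 0.5% × kr 5,740.00 = kr 430.50
Interest: kr 5,740.00 × ((1 + 0.00045)^447 − 1) = kr 5,740.00 × 0.22275285… = kr 1,278.6014…
Penalties + interest = kr 430.5000 + kr 1,278.6014… = kr 1,709.10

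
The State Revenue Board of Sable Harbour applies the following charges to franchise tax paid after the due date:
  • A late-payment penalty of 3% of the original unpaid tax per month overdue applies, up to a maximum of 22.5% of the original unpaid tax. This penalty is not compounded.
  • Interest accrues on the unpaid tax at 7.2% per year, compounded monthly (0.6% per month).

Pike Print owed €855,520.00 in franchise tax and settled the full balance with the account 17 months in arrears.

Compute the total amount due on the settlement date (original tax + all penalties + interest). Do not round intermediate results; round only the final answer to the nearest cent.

€1,139,592.01

Penalty (uncapped): 17 × 3% × €855,520.00 = €436,315.20; cap = 22.5% × €855,520.00 = €192,492.00 → penalty = €192,492.00
Interest: €855,520.00 × ((1 + 0.006)^17 − 1) = €855,520.00 × 0.1070460… = €91,580.0052…
Total = €855,520.00 + €192,492.0000 + €91,580.0052… = €1,139,592.01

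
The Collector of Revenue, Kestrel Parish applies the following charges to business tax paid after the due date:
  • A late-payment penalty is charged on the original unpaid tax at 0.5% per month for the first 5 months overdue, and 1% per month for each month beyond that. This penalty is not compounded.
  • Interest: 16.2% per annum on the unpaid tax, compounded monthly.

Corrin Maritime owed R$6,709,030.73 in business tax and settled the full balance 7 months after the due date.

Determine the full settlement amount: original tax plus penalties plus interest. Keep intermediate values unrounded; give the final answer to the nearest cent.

R$7,671,203.25

Penalty, months 1–5: 5 × 0.5% × R$6,709,030.73 = R$167,725.77…
Penalty, months 6–7: 2 × 1% × R$6,709,030.73 = R$134,180.61…
Interest (16.2%/yr ÷ 12 = 1.35%/month): R$6,709,030.73 × ((1 + 0.0135)^7 − 1) = R$660,266.1403…
Total = R$6,709,030.73 + R$301,906.3829… + R$660,266.1403… = R$7,671,203.25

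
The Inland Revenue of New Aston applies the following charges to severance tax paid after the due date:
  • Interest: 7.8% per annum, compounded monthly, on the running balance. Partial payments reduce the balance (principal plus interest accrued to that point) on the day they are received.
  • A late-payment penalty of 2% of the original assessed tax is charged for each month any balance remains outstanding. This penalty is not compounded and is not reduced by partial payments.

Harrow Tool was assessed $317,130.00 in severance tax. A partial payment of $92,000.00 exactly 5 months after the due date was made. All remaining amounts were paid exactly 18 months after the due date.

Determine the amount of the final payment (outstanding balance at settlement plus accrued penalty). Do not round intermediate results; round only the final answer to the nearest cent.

$370,439.32

Monthly rate = 7.8% ÷ 12 = 0.65%
Balance at month 5: $317,130.0000 × (1 + 0.0065)^5 = $327,571.5862…
After $92,000.00 payment: $327,571.5862… − $92,000.00 = $235,571.5862…
Balance at month 18: $235,571.5862… × (1 + 0.0065)^13 = $256,272.5180…
Penalty: 18 × 2% × $317,130.00 = $114,166.80
Final settlement = outstanding balance + penalty = $256,272.5180… + $114,166.80 = $370,439.32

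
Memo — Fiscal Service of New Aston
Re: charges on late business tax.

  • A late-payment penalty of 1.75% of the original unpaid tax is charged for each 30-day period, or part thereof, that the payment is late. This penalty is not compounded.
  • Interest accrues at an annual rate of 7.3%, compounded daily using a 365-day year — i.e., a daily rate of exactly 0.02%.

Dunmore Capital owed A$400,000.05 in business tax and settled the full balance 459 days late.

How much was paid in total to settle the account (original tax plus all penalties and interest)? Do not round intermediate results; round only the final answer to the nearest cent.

A$550,454.27

Penalty periods: ⌈459/30⌉ = 16; penalty = 16 × 1.75% × A$400,000.05 = A$112,000.01…
Interest: A$400,000.05 × ((1 + 0.0002)^459 − 1) = A$400,000.05 × 0.09613551… = A$38,454.2087…
Total = A$400,000.05 + A$112,000.0140 + A$38,454.2087… = A$550,454.27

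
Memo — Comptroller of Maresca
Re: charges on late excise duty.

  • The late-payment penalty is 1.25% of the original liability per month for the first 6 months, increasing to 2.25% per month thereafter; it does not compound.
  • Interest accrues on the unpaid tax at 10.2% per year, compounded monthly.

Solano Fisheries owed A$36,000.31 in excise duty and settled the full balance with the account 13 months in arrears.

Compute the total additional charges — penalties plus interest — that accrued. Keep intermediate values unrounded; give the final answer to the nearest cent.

Penalty, months 1–6: 6 × 1.25% × A$36,000.31 = A$2,700.02…
Penalty, months 7–13: 7 × 2.25% × A$36,000.31 = A$5,670.05…
Interest (10.2%/yr ÷ 12 = 0.85%/month): A$36,000.31 × ((1 + 0.0085)^13 − 1) = A$4,187.3735…
Penalties + interest = A$8,370.0721… + A$4,187.3735… = A$12,557.45

A$12,557.45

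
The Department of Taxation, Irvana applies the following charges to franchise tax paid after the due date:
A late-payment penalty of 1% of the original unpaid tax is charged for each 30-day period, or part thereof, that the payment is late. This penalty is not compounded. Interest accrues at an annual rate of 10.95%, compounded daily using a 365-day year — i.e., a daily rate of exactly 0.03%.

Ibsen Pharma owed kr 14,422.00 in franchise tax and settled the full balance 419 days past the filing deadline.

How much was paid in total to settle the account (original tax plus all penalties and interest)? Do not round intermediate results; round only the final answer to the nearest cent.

Penalty periods: ⌈419/30⌉ = 14; penalty = 14 × 1% × kr 14,422.00 = kr 2,019.08
Interest: kr 14,422.00 × ((1 + 0.0003)^419 − 1) = kr 14,422.00 × 0.13392056… = kr 1,931.4023…
Total = kr 14,422.00 + kr 2,019.0800 + kr 1,931.4023… = kr 18,372.48

kr 18,372.48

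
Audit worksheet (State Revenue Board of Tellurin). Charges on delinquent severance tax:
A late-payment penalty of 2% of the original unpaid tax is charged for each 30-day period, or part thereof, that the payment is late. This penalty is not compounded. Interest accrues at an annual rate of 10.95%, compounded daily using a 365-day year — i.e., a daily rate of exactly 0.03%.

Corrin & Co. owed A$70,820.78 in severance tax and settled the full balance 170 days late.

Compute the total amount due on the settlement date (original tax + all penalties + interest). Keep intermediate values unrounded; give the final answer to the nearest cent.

Penalty periods: ⌈170/30⌉ = 6; penalty = 6 × 2% × A$70,820.78 = A$8,498.49…
Interest: A$70,820.78 × ((1 + 0.0003)^170 − 1) = A$70,820.78 × 0.05231484… = A$3,704.9781…
Total = A$70,820.78 + A$8,498.4936 + A$3,704.9781… = A$83,024.25

A$83,024.25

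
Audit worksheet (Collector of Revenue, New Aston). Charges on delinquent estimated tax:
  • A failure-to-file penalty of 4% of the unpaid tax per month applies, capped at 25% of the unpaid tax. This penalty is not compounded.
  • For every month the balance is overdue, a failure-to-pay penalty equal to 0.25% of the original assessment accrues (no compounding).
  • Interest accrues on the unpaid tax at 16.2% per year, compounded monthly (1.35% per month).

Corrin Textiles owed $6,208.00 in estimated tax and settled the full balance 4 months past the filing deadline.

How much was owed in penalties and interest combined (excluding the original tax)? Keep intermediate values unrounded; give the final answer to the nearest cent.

$1,397.44

Failure-to-file: 4 × 4% × $6,208.00 = $993.28 (under the 25% cap)
Failure-to-pay penalty: 4 × 0.25% × $6,208.00 = $62.08
Interest: $6,208.00 × ((1 + 0.0135)^4 − 1) = $6,208.00 × 0.0551034… = $342.0818…
Penalties + interest = $1,055.3600 + $342.0818… = $1,397.44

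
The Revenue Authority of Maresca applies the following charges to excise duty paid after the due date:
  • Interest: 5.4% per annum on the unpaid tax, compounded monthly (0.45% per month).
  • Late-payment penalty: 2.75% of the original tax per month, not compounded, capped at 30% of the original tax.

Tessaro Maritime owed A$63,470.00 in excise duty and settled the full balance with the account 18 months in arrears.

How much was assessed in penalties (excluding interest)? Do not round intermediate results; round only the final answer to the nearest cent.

Penalty (uncapped): 18 × 2.75% × A$63,470.00 = A$31,417.65; cap = 30% × A$63,470.00 = A$19,041.00 → penalty = A$19,041.00

A$19,041.00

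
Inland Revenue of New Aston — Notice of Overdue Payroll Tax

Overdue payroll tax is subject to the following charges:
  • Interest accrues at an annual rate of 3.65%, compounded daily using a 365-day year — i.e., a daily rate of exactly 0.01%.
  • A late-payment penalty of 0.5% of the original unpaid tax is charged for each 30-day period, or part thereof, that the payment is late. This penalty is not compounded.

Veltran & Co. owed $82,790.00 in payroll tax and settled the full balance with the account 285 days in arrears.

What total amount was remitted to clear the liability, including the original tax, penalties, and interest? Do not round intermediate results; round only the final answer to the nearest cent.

Penalty periods: ⌈285/30⌉ = 10; penalty = 10 × 0.5% × $82,790.00 = $4,139.50
Interest: $82,790.00 × ((1 + 0.0001)^285 − 1) = $82,790.00 × 0.02890854… = $2,393.3384…
Total = $82,790.00 + $4,139.5000 + $2,393.3384… = $89,322.84

$89,322.84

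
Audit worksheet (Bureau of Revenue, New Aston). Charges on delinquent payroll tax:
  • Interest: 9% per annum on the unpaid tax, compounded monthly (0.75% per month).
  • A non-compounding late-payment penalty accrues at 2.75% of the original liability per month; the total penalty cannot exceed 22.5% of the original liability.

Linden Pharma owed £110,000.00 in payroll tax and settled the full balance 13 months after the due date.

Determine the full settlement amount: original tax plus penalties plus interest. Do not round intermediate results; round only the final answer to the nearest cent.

Penalty (uncapped): 13 × 2.75% × £110,000.00 = £39,325.00; cap = 22.5% × £110,000.00 = £24,750.00 → penalty = £24,750.00
Interest: £110,000.00 × ((1 + 0.0075)^13 − 1) = £110,000.00 × 0.1020104… = £11,221.1494…
Total = £110,000.00 + £24,750.0000 + £11,221.1494… = £145,971.15

£145,971.15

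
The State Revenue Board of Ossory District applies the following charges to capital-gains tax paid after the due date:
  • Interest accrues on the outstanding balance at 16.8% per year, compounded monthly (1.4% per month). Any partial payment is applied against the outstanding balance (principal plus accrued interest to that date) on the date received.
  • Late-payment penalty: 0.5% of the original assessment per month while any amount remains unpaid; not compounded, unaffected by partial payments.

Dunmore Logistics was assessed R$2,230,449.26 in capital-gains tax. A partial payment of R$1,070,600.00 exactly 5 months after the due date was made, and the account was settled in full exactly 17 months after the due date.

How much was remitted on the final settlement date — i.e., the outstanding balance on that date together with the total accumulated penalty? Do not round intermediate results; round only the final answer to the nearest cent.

R$1,749,735.43

Balance at month 5: R$2,230,449.2600 × (1 + 0.014)^5 = R$2,391,014.0219…
After R$1,070,600.00 payment: R$2,391,014.0219… − R$1,070,600.00 = R$1,320,414.0219…
Balance at month 17: R$1,320,414.0219… × (1 + 0.014)^12 = R$1,560,147.2415…
Penalty: 17 × 0.5% × R$2,230,449.26 = R$189,588.19…
Final settlement = outstanding balance + penalty = R$1,560,147.2415… + R$189,588.19… = R$1,749,735.43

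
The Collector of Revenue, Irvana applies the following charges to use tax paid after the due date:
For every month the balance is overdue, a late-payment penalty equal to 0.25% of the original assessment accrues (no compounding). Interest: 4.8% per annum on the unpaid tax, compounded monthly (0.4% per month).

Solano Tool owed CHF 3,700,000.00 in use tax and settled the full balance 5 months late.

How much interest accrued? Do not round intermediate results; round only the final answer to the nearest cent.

CHF 74,594.37

Interest: CHF 3,700,000.00 × ((1 + 0.004)^5 − 1) = CHF 3,700,000.00 × 0.0201606… = CHF 74,594.3727…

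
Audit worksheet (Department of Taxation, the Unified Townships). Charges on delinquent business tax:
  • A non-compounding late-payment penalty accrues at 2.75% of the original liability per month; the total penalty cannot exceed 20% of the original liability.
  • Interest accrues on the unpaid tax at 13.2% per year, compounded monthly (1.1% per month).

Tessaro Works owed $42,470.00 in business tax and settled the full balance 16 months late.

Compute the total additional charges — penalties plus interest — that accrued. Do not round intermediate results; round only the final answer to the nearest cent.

$16,618.20

Penalty (uncapped): 16 × 2.75% × $42,470.00 = $18,686.80; cap = 20% × $42,470.00 = $8,494.00 → penalty = $8,494.00
Interest: $42,470.00 × ((1 + 0.011)^16 − 1) = $42,470.00 × 0.1912927… = $8,124.2020…
Penalties + interest = $8,494.0000 + $8,124.2020… = $16,618.20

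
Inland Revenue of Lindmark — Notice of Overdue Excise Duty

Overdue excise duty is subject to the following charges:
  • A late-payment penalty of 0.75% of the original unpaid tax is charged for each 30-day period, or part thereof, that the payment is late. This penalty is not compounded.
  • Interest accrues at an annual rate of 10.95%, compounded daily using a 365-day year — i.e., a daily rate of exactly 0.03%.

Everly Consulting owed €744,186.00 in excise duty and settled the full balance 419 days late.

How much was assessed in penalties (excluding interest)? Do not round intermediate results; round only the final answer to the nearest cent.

Penalty periods: ⌈419/30⌉ = 14; penalty = 14 × 0.75% × €744,186.00 = €78,139.53

€78,139.53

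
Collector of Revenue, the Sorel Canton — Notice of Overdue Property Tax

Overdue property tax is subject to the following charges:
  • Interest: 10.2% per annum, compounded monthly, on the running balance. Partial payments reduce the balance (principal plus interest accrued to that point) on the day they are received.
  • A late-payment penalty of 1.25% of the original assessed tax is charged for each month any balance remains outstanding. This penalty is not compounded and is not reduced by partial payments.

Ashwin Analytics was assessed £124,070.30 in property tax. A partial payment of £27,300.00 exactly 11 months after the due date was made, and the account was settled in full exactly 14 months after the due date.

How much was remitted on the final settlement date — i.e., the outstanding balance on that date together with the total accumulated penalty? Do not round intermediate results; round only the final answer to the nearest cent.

£133,389.01

Monthly rate = 10.2% ÷ 12 = 0.85%
Balance at month 11: £124,070.3000 × (1 + 0.0085)^11 = £136,176.6858…
After £27,300.00 payment: £136,176.6858… − £27,300.00 = £108,876.6858…
Balance at month 14: £108,876.6858… × (1 + 0.0085)^3 = £111,676.7072…
Penalty: 14 × 1.25% × £124,070.30 = £21,712.30…
Final settlement = outstanding balance + penalty = £111,676.7072… + £21,712.30… = £133,389.01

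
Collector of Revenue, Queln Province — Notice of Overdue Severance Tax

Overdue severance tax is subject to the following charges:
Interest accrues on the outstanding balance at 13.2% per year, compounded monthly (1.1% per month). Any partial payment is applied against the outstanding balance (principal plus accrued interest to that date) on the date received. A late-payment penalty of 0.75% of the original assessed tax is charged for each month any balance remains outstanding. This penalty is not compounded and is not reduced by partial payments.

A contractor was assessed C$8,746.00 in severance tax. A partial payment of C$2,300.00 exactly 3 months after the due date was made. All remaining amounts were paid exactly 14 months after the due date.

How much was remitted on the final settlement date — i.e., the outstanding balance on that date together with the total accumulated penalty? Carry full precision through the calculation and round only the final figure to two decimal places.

Balance at month 3: C$8,746.0000 × (1 + 0.011)^3 = C$9,037.8044…
After C$2,300.00 payment: C$9,037.8044… − C$2,300.00 = C$6,737.8044…
Balance at month 14: C$6,737.8044… × (1 + 0.011)^11 = C$7,599.4316…
Penalty: 14 × 0.75% × C$8,746.00 = C$918.33
Final settlement = outstanding balance + penalty = C$7,599.4316… + C$918.33 = C$8,517.76

C$8,517.76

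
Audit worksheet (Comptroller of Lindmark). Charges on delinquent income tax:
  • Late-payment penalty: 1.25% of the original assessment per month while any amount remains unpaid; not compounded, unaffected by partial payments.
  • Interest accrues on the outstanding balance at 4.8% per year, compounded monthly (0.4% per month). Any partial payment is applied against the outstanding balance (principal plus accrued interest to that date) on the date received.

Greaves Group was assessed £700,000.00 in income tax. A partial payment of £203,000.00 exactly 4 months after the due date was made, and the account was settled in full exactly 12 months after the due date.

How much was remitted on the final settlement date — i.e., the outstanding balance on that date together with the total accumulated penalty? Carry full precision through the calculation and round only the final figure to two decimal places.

£629,761.47

Balance at month 4: £700,000.0000 × (1 + 0.004)^4 = £711,267.3794…
After £203,000.00 payment: £711,267.3794… − £203,000.00 = £508,267.3794…
Balance at month 12: £508,267.3794… × (1 + 0.004)^8 = £524,761.4701…
Penalty: 12 × 1.25% × £700,000.00 = £105,000.00
Final settlement = outstanding balance + penalty = £524,761.4701… + £105,000.00 = £629,761.47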